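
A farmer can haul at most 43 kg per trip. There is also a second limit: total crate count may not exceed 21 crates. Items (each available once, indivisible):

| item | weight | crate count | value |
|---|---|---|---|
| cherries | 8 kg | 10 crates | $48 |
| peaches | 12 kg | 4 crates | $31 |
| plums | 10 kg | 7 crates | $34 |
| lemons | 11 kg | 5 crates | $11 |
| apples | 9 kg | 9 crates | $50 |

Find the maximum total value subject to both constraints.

$115

Feasible sets respecting both limits:
- peaches+plums+apples: weight 31, crate count 20, value 115
- cherries+peaches+plums: weight 30, crate count 21, value 113
- cherries+apples: weight 17, crate count 19, value 98
- plums+lemons+apples: weight 30, crate count 21, value 95
Best: $115.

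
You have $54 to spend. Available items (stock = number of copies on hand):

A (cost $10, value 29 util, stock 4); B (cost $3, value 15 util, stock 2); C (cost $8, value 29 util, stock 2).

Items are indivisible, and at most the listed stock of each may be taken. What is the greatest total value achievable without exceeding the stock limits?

Best selections within cost 54 and stock limits:
- 3×A + 2×B + 2×C: cost 52, value 175
- 4×A + 2×B + 1×C: cost 54, value 175
- 3×A + 1×B + 2×C: cost 49, value 160
- 4×A + 1×B + 1×C: cost 51, value 160
Best: 175 util.

175 util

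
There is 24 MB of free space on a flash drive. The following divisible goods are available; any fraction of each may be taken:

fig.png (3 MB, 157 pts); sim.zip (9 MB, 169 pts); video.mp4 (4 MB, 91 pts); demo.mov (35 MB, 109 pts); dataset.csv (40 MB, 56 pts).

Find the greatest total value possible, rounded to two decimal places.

Take in order of value per unit:
- fig.png (157/3 per unit): all 3 → value 157, running total 157.00
- video.mp4 (91/4 per unit): all 4 → value 91, running total 248.00
- sim.zip (169/9 per unit): all 9 → value 169, running total 417.00
- demo.mov (109/35 per unit): 8 of 35 → value 8×109/35 = 24.9143, running total 441.91
Total 441.91.

441.91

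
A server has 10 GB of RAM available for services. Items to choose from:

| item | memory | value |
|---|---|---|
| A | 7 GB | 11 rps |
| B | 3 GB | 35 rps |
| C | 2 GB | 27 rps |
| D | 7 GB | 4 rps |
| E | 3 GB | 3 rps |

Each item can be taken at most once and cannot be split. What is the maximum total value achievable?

This is a 0/1 knapsack; check combinations near the capacity.
- B+C+E: memory 3+2+3=8, value 35+27+3=65
- B+C: memory 3+2=5, value 35+27=62
- A+B: memory 7+3=10, value 11+35=46
- B+D: memory 3+7=10, value 35+4=39
Best: 65 rps.

65 rps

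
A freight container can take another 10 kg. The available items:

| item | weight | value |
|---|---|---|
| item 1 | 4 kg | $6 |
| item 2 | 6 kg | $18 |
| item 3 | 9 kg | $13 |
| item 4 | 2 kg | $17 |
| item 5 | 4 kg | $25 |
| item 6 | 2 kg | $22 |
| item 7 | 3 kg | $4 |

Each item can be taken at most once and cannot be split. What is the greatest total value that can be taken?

Check high-value combinations within 10 kg:
- item 4+item 5+item 6: weight 2+4+2=8, value 17+25+22=64
- item 2+item 4+item 6: weight 6+2+2=10, value 18+17+22=57
- item 1+item 5+item 6: weight 4+4+2=10, value 6+25+22=53
Best: $64.

$64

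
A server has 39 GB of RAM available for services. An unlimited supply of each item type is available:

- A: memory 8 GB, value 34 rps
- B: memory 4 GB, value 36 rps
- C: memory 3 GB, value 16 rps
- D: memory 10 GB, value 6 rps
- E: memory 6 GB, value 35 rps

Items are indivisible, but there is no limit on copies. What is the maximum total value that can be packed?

Best value-per-unit is B at 36/4; filling with it alone gives 9×36 = 324.
Optimal mix: 9×B + 1×C → memory 39, value 340.

340 rps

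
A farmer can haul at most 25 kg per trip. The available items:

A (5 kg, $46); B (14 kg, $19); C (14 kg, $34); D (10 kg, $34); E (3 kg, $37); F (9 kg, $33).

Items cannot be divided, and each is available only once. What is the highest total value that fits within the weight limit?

$117

Check high-value combinations within 25 kg:
- A+D+E: weight 5+10+3=18, value 46+34+37=117
- A+C+E: weight 5+14+3=22, value 46+34+37=117
- A+E+F: weight 5+3+9=17, value 46+37+33=116
- A+D+F: weight 5+10+9=24, value 46+34+33=113
- D+E+F: weight 10+3+9=22, value 34+37+33=104
Best: $117.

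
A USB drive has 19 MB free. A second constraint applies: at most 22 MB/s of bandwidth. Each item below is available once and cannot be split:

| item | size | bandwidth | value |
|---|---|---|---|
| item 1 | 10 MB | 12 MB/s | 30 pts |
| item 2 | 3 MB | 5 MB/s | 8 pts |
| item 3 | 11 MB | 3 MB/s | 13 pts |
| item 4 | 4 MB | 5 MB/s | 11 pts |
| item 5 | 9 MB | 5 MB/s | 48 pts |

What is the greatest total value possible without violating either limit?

78 pts

Feasible sets respecting both limits:
- item 1+item 5: size 19, bandwidth 17, value 78
- item 2+item 4+item 5: size 16, bandwidth 15, value 67
- item 4+item 5: size 13, bandwidth 10, value 59
- item 2+item 5: size 12, bandwidth 10, value 56
Best: 78 pts.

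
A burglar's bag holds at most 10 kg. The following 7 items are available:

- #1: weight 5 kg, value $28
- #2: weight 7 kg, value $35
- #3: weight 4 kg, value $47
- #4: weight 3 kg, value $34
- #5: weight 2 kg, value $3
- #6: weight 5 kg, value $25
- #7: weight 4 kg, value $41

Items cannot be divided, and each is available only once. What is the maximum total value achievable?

This is a 0/1 knapsack; check combinations near the capacity.
- #3+#5+#7: weight 4+2+4=10, value 47+3+41=91
- #3+#7: weight 4+4=8, value 47+41=88
- #3+#4+#5: weight 4+3+2=9, value 47+34+3=84
Best: $91.

$91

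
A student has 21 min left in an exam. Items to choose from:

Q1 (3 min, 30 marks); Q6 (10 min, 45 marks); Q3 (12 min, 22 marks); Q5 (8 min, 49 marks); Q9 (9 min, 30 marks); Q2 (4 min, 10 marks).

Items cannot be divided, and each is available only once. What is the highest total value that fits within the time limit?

124 marks

Check high-value combinations within 21 min:
- Q1+Q6+Q5: time 3+10+8=21, value 30+45+49=124
- Q1+Q5+Q9: time 3+8+9=20, value 30+49+30=109
- Q6+Q5: time 10+8=18, value 45+49=94
- Q1+Q5+Q2: time 3+8+4=15, value 30+49+10=89
- Q5+Q9+Q2: time 8+9+4=21, value 49+30+10=89
Best: 124 marks.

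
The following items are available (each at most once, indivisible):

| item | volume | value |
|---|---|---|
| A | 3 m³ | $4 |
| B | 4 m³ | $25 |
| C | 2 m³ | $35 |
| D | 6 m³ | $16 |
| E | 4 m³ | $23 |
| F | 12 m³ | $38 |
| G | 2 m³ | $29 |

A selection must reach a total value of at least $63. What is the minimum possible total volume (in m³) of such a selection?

4

Subsets with value ≥ 63, sorted by total volume:
- C+G: volume 4, value 64
- A+C+G: volume 7, value 68
- B+C+G: volume 8, value 89
- C+E+G: volume 8, value 87
Minimum volume: 4 m³.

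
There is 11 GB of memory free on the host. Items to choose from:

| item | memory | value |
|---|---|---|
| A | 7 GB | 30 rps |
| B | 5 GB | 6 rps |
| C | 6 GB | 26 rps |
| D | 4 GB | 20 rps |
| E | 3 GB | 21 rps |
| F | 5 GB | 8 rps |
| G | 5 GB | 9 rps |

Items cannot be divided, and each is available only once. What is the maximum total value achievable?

This is a 0/1 knapsack; check combinations near the capacity.
- A+E: memory 7+3=10, value 30+21=51
- A+D: memory 7+4=11, value 30+20=50
- C+E: memory 6+3=9, value 26+21=47
- C+D: memory 6+4=10, value 26+20=46
Best: 51 rps.

51 rps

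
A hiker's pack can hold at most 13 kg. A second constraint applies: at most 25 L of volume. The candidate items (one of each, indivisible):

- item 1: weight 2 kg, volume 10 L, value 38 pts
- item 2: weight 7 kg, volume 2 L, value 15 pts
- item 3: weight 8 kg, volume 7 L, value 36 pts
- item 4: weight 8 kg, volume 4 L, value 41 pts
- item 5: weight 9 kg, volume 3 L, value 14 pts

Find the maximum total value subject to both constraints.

Feasible sets respecting both limits:
- item 1+item 4: weight 10, volume 14, value 79
- item 1+item 3: weight 10, volume 17, value 74
- item 1+item 2: weight 9, volume 12, value 53
Best: 79 pts.

79 pts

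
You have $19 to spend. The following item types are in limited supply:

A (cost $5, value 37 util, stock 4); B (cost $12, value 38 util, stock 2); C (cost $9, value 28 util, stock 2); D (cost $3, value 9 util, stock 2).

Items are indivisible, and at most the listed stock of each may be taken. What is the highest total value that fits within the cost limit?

Best selections within cost 19 and stock limits:
- 3×A + 1×D: cost 18, value 120
- 3×A: cost 15, value 111
- 2×A + 1×C: cost 19, value 102
- 2×A + 2×D: cost 16, value 92
Best: 120 util.

120 util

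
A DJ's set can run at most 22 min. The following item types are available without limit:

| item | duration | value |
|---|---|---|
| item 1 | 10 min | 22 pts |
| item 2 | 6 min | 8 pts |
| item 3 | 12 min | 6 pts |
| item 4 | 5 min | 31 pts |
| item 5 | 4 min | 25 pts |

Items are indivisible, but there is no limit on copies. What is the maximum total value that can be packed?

137 pts

Best value-per-unit is item 5 at 25/4; filling with it alone gives 5×25 = 125.
Optimal mix: 2×item 4 + 3×item 5 → duration 22, value 137.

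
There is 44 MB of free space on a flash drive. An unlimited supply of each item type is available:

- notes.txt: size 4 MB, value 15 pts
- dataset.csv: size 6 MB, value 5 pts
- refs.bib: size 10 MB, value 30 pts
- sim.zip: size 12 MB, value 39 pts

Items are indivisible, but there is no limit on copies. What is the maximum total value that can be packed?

Best value-per-unit is notes.txt at 15/4, and filling with it alone uses size 11×4=44. No mix of the others beats 11×15 = 165.

165 pts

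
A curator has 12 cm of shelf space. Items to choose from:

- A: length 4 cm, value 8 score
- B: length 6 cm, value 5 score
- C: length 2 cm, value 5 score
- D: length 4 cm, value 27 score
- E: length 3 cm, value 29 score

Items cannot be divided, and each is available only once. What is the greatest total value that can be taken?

64 score

This is a 0/1 knapsack; check combinations near the capacity.
- A+D+E: length 4+4+3=11, value 8+27+29=64
- C+D+E: length 2+4+3=9, value 5+27+29=61
- D+E: length 4+3=7, value 27+29=56
- A+C+E: length 4+2+3=9, value 8+5+29=42
Best: 64 score.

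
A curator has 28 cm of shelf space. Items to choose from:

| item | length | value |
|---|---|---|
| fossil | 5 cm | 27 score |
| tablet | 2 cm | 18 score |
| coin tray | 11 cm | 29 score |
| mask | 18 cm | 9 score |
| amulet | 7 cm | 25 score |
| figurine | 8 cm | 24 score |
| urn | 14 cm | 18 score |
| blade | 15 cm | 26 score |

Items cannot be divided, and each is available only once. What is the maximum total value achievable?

99 score

Check high-value combinations within 28 cm:
- fossil+tablet+coin tray+amulet: length 5+2+11+7=25, value 27+18+29+25=99
- fossil+tablet+coin tray+figurine: length 5+2+11+8=26, value 27+18+29+24=98
- tablet+coin tray+amulet+figurine: length 2+11+7+8=28, value 18+29+25+24=96
- fossil+tablet+amulet+figurine: length 5+2+7+8=22, value 27+18+25+24=94
Best: 99 score.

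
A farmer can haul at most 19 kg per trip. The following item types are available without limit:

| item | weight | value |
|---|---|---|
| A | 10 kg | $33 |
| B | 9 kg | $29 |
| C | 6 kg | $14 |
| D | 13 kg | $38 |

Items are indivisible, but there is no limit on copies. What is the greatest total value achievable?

$62

Best value-per-unit is A at 33/10; filling with it alone gives 1×33 = 33.
Optimal mix: 1×A + 1×B → weight 19, value 62.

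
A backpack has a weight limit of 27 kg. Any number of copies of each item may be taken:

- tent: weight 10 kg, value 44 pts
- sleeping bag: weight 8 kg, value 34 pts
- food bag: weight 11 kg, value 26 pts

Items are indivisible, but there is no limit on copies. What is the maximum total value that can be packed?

112 pts

Best value-per-unit is tent at 44/10; filling with it alone gives 2×44 = 88.
Optimal mix: 1×tent + 2×sleeping bag → weight 26, value 112.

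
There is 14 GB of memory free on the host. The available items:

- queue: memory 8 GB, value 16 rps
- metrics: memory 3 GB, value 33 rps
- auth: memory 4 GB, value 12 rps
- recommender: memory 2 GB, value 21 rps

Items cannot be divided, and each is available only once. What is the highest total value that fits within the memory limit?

70 rps

Check high-value combinations within 14 GB:
- queue+metrics+recommender: memory 8+3+2=13, value 16+33+21=70
- metrics+auth+recommender: memory 3+4+2=9, value 33+12+21=66
- metrics+recommender: memory 3+2=5, value 33+21=54
Best: 70 rps.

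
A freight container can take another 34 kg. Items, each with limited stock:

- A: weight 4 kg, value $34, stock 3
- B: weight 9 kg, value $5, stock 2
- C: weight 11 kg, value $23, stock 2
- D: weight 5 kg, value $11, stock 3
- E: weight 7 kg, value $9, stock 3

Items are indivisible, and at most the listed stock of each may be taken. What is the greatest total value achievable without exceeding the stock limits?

$148

Top feasible selections:
- 3×A + 2×C: weight 34, value 148
- 3×A + 1×C + 2×D: weight 33, value 147
- 3×A + 3×D + 1×E: weight 34, value 144
Best: $148.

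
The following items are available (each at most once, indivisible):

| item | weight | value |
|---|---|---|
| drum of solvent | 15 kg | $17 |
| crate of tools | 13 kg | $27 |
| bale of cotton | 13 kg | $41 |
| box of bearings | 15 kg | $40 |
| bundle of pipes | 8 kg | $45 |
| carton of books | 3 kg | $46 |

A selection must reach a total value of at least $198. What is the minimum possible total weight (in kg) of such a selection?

52

Subsets with value ≥ 198, sorted by total weight:
- crate of tools+bale of cotton+box of bearings+bundle of pipes+carton of books: weight 52, value 199
- drum of solvent+crate of tools+bale of cotton+box of bearings+bundle of pipes+carton of books: weight 67, value 216
Minimum weight: 52 kg.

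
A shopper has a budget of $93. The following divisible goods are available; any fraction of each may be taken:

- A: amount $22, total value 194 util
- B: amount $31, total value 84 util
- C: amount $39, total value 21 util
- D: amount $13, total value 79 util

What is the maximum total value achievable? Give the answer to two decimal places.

Take in order of value per unit:
- A (194/22 per unit): all 22 → value 194, running total 194.00
- D (79/13 per unit): all 13 → value 79, running total 273.00
- B (84/31 per unit): all 31 → value 84, running total 357.00
- C (21/39 per unit): 27 of 39 → value 27×21/39 = 14.5385, running total 371.54
Total 371.54.

371.54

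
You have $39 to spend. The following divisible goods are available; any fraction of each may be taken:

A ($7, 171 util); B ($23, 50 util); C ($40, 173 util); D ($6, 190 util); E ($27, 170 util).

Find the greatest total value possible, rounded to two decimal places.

Take in order of value per unit:
- D (190/6 per unit): all 6 → value 190, running total 190.00
- A (171/7 per unit): all 7 → value 171, running total 361.00
- E (170/27 per unit): 26 of 27 → value 26×170/27 = 163.7037, running total 524.70
Total 524.70.

524.70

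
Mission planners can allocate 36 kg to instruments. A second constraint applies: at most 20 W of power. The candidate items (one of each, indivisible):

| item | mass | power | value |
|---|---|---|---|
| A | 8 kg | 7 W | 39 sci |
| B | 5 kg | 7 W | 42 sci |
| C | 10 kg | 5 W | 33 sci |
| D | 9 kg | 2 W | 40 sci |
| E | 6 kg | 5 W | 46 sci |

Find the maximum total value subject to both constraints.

Feasible sets respecting both limits:
- B+C+D+E: mass 30, power 19, value 161
- A+C+D+E: mass 33, power 19, value 158
- B+D+E: mass 20, power 14, value 128
Best: 161 sci.

161 sci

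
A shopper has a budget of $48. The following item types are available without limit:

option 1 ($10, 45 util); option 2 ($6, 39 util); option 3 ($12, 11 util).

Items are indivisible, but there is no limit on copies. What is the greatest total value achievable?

Best value-per-unit is option 2 at 39/6, and filling with it alone uses cost 8×6=48. No mix of the others beats 8×39 = 312.

312 util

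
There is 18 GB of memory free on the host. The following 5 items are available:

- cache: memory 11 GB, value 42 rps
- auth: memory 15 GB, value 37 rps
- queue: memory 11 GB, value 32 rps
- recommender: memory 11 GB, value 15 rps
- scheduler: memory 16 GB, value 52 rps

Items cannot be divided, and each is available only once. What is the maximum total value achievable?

Check high-value combinations within 18 GB:
- scheduler: memory 16, value 52
- cache: memory 11, value 42
- auth: memory 15, value 37
- queue: memory 11, value 32
Best: 52 rps.

52 rps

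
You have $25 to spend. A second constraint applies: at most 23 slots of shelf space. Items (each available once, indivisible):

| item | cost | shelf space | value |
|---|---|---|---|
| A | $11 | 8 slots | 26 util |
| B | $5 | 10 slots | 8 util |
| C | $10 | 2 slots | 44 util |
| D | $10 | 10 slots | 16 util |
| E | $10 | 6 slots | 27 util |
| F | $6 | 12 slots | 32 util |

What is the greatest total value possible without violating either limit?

79 util

Feasible sets respecting both limits:
- B+C+E: cost 25, shelf space 18, value 79
- C+F: cost 16, shelf space 14, value 76
- C+E: cost 20, shelf space 8, value 71
Best: 79 util.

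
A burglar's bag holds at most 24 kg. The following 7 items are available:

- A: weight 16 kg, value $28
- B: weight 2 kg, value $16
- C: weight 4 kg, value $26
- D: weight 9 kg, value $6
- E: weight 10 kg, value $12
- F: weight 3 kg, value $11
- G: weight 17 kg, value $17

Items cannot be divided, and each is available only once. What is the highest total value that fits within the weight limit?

$70

Check high-value combinations within 24 kg:
- A+B+C: weight 16+2+4=22, value 28+16+26=70
- B+C+E+F: weight 2+4+10+3=19, value 16+26+12+11=65
- A+C+F: weight 16+4+3=23, value 28+26+11=65
Best: $70.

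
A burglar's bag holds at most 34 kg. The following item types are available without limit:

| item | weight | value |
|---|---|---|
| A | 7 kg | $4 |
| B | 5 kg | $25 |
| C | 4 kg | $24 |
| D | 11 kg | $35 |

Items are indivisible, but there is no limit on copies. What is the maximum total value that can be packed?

Best value-per-unit is C at 24/4; filling with it alone gives 8×24 = 192.
Optimal mix: 2×B + 6×C → weight 34, value 194.

$194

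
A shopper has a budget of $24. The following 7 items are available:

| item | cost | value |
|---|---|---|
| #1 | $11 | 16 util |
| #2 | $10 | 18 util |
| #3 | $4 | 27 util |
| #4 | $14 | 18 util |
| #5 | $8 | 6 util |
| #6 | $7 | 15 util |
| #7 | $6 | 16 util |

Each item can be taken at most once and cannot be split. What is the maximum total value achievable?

This is a 0/1 knapsack; check combinations near the capacity.
- #2+#3+#7: cost 10+4+6=20, value 18+27+16=61
- #3+#4+#7: cost 4+14+6=24, value 27+18+16=61
- #2+#3+#6: cost 10+4+7=21, value 18+27+15=60
Best: 61 util.

61 util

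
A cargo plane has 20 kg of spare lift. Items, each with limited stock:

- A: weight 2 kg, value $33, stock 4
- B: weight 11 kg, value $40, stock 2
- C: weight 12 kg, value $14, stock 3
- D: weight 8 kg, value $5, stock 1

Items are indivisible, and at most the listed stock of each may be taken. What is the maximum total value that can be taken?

$172

Top feasible selections:
- 4×A + 1×B: weight 19, value 172
- 4×A + 1×C: weight 20, value 146
- 3×A + 1×B: weight 17, value 139
- 4×A + 1×D: weight 16, value 137
Best: $172.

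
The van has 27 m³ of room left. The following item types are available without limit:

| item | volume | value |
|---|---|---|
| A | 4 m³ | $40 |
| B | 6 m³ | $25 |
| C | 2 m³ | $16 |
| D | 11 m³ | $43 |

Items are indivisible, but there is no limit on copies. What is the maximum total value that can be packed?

$256

Best value-per-unit is A at 40/4; filling with it alone gives 6×40 = 240.
Optimal mix: 6×A + 1×C → volume 26, value 256.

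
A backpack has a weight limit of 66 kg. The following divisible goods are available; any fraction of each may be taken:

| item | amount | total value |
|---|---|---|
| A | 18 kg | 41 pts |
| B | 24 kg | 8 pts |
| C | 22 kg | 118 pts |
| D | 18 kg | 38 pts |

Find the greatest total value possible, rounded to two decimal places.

199.67

Take in order of value per unit:
- C (118/22 per unit): all 22 → value 118, running total 118.00
- A (41/18 per unit): all 18 → value 41, running total 159.00
- D (38/18 per unit): all 18 → value 38, running total 197.00
- B (8/24 per unit): 8 of 24 → value 8×8/24 = 2.6667, running total 199.67
Total 199.67.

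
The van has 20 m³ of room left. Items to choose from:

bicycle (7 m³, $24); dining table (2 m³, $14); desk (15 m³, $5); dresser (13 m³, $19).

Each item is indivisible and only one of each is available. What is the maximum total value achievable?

$43

Check high-value combinations within 20 m³:
- bicycle+dresser: volume 7+13=20, value 24+19=43
- bicycle+dining table: volume 7+2=9, value 24+14=38
- dining table+dresser: volume 2+13=15, value 14+19=33
- bicycle: volume 7, value 24
- dresser: volume 13, value 19
Best: $43.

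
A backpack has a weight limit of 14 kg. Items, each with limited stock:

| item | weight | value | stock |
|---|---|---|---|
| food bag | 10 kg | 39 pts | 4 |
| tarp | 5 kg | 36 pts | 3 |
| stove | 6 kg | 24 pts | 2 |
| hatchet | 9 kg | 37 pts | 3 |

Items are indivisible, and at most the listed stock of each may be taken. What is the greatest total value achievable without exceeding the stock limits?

Best selections within weight 14 and stock limits:
- 1×tarp + 1×hatchet: weight 14, value 73
- 2×tarp: weight 10, value 72
- 1×tarp + 1×stove: weight 11, value 60
- 2×stove: weight 12, value 48
Best: 73 pts.

73 pts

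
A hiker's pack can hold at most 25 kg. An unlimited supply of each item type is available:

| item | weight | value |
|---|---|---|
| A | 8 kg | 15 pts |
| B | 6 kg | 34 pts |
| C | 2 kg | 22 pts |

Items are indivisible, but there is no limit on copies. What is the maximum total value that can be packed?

Best value-per-unit is C at 22/2, and filling with it alone uses weight 12×2=24. No mix of the others beats 12×22 = 264.

264 pts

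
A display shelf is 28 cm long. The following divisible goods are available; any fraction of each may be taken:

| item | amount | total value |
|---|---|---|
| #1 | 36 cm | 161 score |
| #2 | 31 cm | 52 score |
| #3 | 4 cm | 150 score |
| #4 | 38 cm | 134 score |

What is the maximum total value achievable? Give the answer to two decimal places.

257.33

Take in order of value per unit:
- #3 (150/4 per unit): all 4 → value 150, running total 150.00
- #1 (161/36 per unit): 24 of 36 → value 24×161/36 = 107.3333, running total 257.33
Total 257.33.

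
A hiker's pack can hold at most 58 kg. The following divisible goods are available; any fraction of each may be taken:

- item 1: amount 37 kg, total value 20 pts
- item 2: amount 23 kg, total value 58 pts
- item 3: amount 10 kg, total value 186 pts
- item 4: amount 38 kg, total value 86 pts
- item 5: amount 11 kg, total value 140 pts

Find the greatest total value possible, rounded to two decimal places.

Take in order of value per unit:
- item 3 (186/10 per unit): all 10 → value 186, running total 186.00
- item 5 (140/11 per unit): all 11 → value 140, running total 326.00
- item 2 (58/23 per unit): all 23 → value 58, running total 384.00
- item 4 (86/38 per unit): 14 of 38 → value 14×86/38 = 31.6842, running total 415.68
Total 415.68.

415.68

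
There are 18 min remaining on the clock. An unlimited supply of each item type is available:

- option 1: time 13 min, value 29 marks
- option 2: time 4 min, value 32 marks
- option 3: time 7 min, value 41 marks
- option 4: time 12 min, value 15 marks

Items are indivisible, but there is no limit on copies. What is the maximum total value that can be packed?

128 marks

Best value-per-unit is option 2 at 32/4, and filling with it alone uses time 4×4=16. No mix of the others beats 4×32 = 128.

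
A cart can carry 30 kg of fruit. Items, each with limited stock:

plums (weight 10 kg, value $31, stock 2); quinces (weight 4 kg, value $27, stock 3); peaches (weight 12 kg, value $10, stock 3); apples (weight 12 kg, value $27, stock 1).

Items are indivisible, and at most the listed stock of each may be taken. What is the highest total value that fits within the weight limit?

Top feasible selections:
- 2×plums + 2×quinces: weight 28, value 116
- 1×plums + 3×quinces: weight 22, value 112
- 1×plums + 2×quinces + 1×apples: weight 30, value 112
- 3×quinces + 1×apples: weight 24, value 108
Best: $116.

$116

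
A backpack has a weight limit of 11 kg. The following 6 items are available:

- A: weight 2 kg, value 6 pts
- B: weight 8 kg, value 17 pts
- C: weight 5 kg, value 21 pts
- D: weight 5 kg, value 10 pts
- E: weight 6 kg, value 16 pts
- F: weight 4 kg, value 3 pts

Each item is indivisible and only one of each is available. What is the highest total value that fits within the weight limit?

Check high-value combinations within 11 kg:
- C+E: weight 5+6=11, value 21+16=37
- C+D: weight 5+5=10, value 21+10=31
- A+C+F: weight 2+5+4=11, value 6+21+3=30
Best: 37 pts.

37 pts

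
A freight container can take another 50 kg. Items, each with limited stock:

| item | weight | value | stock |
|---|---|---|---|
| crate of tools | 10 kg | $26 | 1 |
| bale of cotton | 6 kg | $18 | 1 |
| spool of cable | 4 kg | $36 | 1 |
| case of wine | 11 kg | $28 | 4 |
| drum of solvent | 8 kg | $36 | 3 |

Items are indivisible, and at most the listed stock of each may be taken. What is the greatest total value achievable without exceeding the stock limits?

$200

Best selections within weight 50 and stock limits:
- 1×spool of cable + 2×case of wine + 3×drum of solvent: weight 50, value 200
- 1×crate of tools + 1×spool of cable + 1×case of wine + 3×drum of solvent: weight 49, value 198
- 1×bale of cotton + 1×spool of cable + 1×case of wine + 3×drum of solvent: weight 45, value 190
Best: $200.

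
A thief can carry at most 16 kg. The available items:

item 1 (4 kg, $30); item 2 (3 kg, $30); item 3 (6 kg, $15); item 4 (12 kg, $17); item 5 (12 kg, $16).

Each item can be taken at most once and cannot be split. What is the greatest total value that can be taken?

Check high-value combinations within 16 kg:
- item 1+item 2+item 3: weight 4+3+6=13, value 30+30+15=75
- item 1+item 2: weight 4+3=7, value 30+30=60
- item 2+item 4: weight 3+12=15, value 30+17=47
Best: $75.

$75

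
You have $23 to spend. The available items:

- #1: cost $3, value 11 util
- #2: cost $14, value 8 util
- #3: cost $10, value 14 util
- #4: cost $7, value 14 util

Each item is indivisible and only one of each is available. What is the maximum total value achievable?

Check high-value combinations within $23:
- #1+#3+#4: cost 3+10+7=20, value 11+14+14=39
- #3+#4: cost 10+7=17, value 14+14=28
- #1+#4: cost 3+7=10, value 11+14=25
- #1+#3: cost 3+10=13, value 11+14=25
- #2+#4: cost 14+7=21, value 8+14=22
Best: 39 util.

39 util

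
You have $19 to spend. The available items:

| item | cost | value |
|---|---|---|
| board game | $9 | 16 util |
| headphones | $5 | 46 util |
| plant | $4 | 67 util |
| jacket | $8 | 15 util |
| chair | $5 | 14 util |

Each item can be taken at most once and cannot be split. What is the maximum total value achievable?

Check high-value combinations within $19:
- board game+headphones+plant: cost 9+5+4=18, value 16+46+67=129
- headphones+plant+jacket: cost 5+4+8=17, value 46+67+15=128
- headphones+plant+chair: cost 5+4+5=14, value 46+67+14=127
- headphones+plant: cost 5+4=9, value 46+67=113
Best: 129 util.

129 util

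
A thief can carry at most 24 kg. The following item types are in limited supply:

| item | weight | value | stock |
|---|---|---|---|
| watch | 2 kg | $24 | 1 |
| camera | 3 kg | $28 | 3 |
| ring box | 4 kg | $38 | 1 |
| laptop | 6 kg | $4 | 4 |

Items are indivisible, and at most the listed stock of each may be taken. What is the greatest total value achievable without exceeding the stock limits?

$150

Top feasible selections:
- 1×watch + 3×camera + 1×ring box + 1×laptop: weight 21, value 150
- 1×watch + 3×camera + 1×ring box: weight 15, value 146
- 3×camera + 1×ring box + 1×laptop: weight 19, value 126
- 1×watch + 2×camera + 1×ring box + 2×laptop: weight 24, value 126
Best: $150.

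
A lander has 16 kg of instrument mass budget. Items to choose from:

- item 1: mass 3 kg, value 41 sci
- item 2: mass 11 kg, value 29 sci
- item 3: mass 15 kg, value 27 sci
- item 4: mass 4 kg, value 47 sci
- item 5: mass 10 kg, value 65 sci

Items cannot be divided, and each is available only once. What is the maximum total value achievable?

Check high-value combinations within 16 kg:
- item 4+item 5: mass 4+10=14, value 47+65=112
- item 1+item 5: mass 3+10=13, value 41+65=106
- item 1+item 4: mass 3+4=7, value 41+47=88
- item 2+item 4: mass 11+4=15, value 29+47=76
Best: 112 sci.

112 sci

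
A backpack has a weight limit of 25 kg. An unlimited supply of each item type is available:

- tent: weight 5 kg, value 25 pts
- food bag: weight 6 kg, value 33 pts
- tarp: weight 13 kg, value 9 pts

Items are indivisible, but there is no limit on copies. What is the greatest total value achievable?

132 pts

Best value-per-unit is food bag at 33/6, and filling with it alone uses weight 4×6=24. No mix of the others beats 4×33 = 132.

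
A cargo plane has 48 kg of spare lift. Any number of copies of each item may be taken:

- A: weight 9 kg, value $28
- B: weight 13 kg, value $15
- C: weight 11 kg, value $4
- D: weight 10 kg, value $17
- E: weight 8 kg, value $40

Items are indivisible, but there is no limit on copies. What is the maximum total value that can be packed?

Best value-per-unit is E at 40/8, and filling with it alone uses weight 6×8=48. No mix of the others beats 6×40 = 240.

$240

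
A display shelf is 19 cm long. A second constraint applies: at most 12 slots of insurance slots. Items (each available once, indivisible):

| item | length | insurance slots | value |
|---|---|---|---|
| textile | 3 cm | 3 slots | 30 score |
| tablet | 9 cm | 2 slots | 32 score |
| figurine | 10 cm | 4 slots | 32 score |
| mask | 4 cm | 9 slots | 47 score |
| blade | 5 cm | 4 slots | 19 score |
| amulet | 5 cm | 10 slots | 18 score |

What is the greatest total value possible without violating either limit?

Feasible sets respecting both limits:
- textile+tablet+blade: length 17, insurance slots 9, value 81
- textile+figurine+blade: length 18, insurance slots 11, value 81
- tablet+mask: length 13, insurance slots 11, value 79
- textile+mask: length 7, insurance slots 12, value 77
Best: 81 score.

81 score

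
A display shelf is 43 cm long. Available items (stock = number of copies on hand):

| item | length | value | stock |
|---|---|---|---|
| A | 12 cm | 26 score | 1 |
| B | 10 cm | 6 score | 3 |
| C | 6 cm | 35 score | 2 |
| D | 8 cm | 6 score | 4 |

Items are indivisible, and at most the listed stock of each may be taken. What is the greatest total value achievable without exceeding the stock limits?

Best selections within length 43 and stock limits:
- 1×A + 2×C + 2×D: length 40, value 108
- 1×A + 1×B + 2×C + 1×D: length 42, value 108
- 1×A + 2×C + 1×D: length 32, value 102
- 1×A + 1×B + 2×C: length 34, value 102
Best: 108 score.

108 score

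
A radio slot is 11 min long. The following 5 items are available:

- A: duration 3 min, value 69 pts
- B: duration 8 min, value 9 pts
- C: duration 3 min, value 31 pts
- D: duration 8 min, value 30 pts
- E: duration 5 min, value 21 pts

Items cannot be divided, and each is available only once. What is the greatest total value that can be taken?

Check high-value combinations within 11 min:
- A+C+E: duration 3+3+5=11, value 69+31+21=121
- A+C: duration 3+3=6, value 69+31=100
- A+D: duration 3+8=11, value 69+30=99
- A+E: duration 3+5=8, value 69+21=90
Best: 121 pts.

121 pts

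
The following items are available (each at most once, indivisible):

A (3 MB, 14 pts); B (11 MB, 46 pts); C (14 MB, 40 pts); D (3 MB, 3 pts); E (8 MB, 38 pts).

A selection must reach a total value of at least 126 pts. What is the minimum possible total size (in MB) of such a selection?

36

Subsets with value ≥ 126, sorted by total size:
- A+B+C+E: size 36, value 138
- B+C+D+E: size 36, value 127
Minimum size: 36 MB.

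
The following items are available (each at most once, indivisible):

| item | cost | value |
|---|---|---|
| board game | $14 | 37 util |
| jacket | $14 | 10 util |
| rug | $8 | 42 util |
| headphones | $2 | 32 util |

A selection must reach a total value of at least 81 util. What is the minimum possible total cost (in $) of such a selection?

Subsets with value ≥ 81, sorted by total cost:
- board game+rug+headphones: cost 24, value 111
- jacket+rug+headphones: cost 24, value 84
- board game+jacket+rug: cost 36, value 89
Minimum cost: 24 $.

24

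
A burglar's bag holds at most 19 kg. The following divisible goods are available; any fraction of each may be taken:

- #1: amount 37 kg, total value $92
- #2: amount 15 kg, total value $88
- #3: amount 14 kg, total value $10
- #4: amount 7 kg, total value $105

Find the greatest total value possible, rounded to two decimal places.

Take in order of value per unit:
- #4 (105/7 per unit): all 7 → value 105, running total 105.00
- #2 (88/15 per unit): 12 of 15 → value 12×88/15 = 70.4000, running total 175.40
Total 175.40.

175.40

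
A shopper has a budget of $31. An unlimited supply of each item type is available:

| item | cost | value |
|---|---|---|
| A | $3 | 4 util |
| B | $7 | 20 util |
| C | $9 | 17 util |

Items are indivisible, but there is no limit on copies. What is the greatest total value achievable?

84 util

Best value-per-unit is B at 20/7; filling with it alone gives 4×20 = 80.
Optimal mix: 1×A + 4×B → cost 31, value 84.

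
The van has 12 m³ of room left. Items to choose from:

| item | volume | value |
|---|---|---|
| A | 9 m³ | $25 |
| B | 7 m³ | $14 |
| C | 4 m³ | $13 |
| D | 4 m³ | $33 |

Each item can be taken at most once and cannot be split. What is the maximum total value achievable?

Check high-value combinations within 12 m³:
- B+D: volume 7+4=11, value 14+33=47
- C+D: volume 4+4=8, value 13+33=46
- D: volume 4, value 33
- B+C: volume 7+4=11, value 14+13=27
Best: $47.

$47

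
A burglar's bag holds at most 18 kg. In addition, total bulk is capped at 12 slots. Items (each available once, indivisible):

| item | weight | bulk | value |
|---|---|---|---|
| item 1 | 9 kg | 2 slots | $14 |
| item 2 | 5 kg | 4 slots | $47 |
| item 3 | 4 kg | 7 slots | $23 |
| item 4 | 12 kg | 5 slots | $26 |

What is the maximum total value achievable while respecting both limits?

$73

Feasible sets respecting both limits:
- item 2+item 4: weight 17, bulk 9, value 73
- item 2+item 3: weight 9, bulk 11, value 70
- item 1+item 2: weight 14, bulk 6, value 61
- item 3+item 4: weight 16, bulk 12, value 49
Best: $73.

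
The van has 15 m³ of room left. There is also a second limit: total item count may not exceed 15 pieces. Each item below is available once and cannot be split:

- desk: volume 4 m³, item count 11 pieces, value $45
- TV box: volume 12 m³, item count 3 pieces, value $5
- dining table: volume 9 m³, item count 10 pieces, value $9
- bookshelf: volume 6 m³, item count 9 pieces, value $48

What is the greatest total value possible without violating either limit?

Feasible sets respecting both limits:
- bookshelf: volume 6, item count 9, value 48
- desk: volume 4, item count 11, value 45
- dining table: volume 9, item count 10, value 9
- TV box: volume 12, item count 3, value 5
Best: $48.

$48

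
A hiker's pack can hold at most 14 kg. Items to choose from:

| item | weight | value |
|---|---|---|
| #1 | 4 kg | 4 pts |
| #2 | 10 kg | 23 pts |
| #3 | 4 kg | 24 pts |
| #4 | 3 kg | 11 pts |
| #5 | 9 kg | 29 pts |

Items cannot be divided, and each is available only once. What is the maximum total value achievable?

53 pts

This is a 0/1 knapsack; check combinations near the capacity.
- #3+#5: weight 4+9=13, value 24+29=53
- #2+#3: weight 10+4=14, value 23+24=47
- #4+#5: weight 3+9=12, value 11+29=40
- #1+#3+#4: weight 4+4+3=11, value 4+24+11=39
Best: 53 pts.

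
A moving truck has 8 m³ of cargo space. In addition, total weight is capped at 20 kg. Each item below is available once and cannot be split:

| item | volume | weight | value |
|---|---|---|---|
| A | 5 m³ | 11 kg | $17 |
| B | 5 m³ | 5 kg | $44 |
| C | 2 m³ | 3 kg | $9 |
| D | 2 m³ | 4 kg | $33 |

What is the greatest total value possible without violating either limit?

Feasible sets respecting both limits:
- B+D: volume 7, weight 9, value 77
- B+C: volume 7, weight 8, value 53
- A+D: volume 7, weight 15, value 50
- B: volume 5, weight 5, value 44
Best: $77.

$77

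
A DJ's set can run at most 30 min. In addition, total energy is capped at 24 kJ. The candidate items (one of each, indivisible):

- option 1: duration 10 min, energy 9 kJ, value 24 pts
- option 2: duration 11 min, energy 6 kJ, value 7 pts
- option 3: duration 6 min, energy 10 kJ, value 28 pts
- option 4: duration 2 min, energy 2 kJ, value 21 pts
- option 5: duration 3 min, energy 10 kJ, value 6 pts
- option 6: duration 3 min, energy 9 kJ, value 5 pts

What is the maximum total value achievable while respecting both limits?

Feasible sets respecting both limits:
- option 1+option 3+option 4: duration 18, energy 21, value 73
- option 2+option 3+option 4: duration 19, energy 18, value 56
- option 3+option 4+option 5: duration 11, energy 22, value 55
Best: 73 pts.

73 pts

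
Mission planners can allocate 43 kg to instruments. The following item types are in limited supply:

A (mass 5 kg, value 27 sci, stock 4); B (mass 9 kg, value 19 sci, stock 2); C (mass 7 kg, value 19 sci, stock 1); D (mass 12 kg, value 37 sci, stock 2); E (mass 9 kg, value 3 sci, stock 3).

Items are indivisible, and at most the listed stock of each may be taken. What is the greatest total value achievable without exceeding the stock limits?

Best selections within mass 43 and stock limits:
- 4×A + 1×C + 1×D: mass 39, value 164
- 4×A + 1×B + 1×D: mass 41, value 164
Best: 164 sci.

164 sci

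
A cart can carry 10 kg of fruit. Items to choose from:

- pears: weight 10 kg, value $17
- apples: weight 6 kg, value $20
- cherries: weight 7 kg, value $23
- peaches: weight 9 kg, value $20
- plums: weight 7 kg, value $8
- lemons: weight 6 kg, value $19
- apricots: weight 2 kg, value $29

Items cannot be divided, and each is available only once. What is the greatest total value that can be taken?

Check high-value combinations within 10 kg:
- cherries+apricots: weight 7+2=9, value 23+29=52
- apples+apricots: weight 6+2=8, value 20+29=49
- lemons+apricots: weight 6+2=8, value 19+29=48
- plums+apricots: weight 7+2=9, value 8+29=37
Best: $52.

$52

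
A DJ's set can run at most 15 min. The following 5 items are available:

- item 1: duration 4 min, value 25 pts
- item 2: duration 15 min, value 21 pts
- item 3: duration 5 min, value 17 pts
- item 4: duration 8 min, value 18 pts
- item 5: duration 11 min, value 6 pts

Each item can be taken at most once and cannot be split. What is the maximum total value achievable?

Check high-value combinations within 15 min:
- item 1+item 4: duration 4+8=12, value 25+18=43
- item 1+item 3: duration 4+5=9, value 25+17=42
- item 3+item 4: duration 5+8=13, value 17+18=35
- item 1+item 5: duration 4+11=15, value 25+6=31
Best: 43 pts.

43 pts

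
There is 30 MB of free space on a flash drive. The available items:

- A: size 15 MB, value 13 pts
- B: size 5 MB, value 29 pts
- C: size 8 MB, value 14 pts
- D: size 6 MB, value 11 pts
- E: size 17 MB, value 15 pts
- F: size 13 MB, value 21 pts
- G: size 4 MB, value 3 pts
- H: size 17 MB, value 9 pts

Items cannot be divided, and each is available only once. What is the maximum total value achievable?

67 pts

Check high-value combinations within 30 MB:
- B+C+F+G: size 5+8+13+4=30, value 29+14+21+3=67
- B+C+F: size 5+8+13=26, value 29+14+21=64
- B+D+F+G: size 5+6+13+4=28, value 29+11+21+3=64
- B+D+F: size 5+6+13=24, value 29+11+21=61
- B+C+E: size 5+8+17=30, value 29+14+15=58
Best: 67 pts.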